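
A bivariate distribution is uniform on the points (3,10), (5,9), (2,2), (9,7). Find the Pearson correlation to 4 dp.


Cov(X,Y) = 2.2500, Var(X) = 7.1875, Var(Y) = 9.5000
rho = Cov/(sqrt(VarX)*sqrt(VarY)) = 0.2723

0.2723


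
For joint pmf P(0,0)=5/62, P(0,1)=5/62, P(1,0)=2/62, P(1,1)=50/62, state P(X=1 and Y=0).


Read from table: P(X=1, Y=0) = 2/62 = 1/31

1/31


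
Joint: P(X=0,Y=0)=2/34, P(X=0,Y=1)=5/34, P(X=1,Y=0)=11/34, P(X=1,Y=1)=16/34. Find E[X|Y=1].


P(Y=1) = 21/34
E[X|Y=1] = (0*5 + 1*16)/21 = 16/21

16/21


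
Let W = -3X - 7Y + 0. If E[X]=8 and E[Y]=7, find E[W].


E[-3X - 7Y + 0] = -3*E[X] - 7*E[Y] + 0
= (-3)*(8) + (-7)*(7) + (0)
= -24 - 49 + 0 = -73

-73


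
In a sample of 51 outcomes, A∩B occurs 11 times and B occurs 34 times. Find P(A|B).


P(A|B) = P(A∩B)/P(B) = (11/51)/(34/51) = 11/34

11/34


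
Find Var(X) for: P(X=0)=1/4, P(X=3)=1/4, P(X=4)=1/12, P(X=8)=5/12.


E[X] = 53/12, E[X^2] = 121/4
Var(X) = E[X^2] - (E[X])^2 = 121/4 - (53/12)^2 = 1547/144

1547/144


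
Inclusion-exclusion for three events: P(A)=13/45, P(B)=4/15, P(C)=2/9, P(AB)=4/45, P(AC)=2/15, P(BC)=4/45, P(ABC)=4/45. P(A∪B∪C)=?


P(A∪B∪C) = P(A)+P(B)+P(C) - P(AB)-P(AC)-P(BC) + P(ABC)
= 13/45+4/15+2/9 - 4/45-2/15-4/45 + 4/45
= 5/9

5/9


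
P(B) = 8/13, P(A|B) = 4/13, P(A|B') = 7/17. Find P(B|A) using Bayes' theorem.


P(A) = P(A|B)P(B) + P(A|B')P(B') = 4/13*8/13 + 7/17*5/13 = 999/2873
P(B|A) = P(A|B)P(B)/P(A) = (32/169)/(999/2873) = 544/999

544/999


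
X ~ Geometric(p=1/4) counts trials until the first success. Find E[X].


For geometric (trials until first success), E[X] = 1/p = 1/(1/4) = 4

4


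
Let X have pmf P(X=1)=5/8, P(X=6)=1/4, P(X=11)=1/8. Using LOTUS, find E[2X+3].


E[2X+3] = sum(g(x)*P(x))
= 5*5/8 + 15*1/4 + 25*1/8
= 10

10


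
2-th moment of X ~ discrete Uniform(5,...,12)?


E[X^2] = (1/8) * sum(x^2 for x=5..12)
= 620/8 = 155/2

155/2


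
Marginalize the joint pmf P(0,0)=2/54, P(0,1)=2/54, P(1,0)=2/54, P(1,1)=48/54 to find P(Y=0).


P(Y=0) = P(0,0)+P(1,0) = 2/54 + 2/54 = 4/54 = 2/27

2/27


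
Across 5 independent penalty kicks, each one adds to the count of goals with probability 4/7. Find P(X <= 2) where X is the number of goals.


P(X<=2) = P(X=0) + P(X=1) + P(X=2)
= 243/16807 + 1620/16807 + 4320/16807
= 6183/16807

6183/16807


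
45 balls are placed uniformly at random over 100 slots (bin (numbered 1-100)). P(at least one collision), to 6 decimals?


P(all different) = prod((100-i)/100 for i=0..44) = 0.000007
P(at least one match) = 1 - 0.000007 = 0.999993

0.999993


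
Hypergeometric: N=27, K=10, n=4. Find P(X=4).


P(X=4) = C(10,4)*C(17,0) / C(27,4)
= 210*1 / 17550
= 210/17550 = 7/585

7/585


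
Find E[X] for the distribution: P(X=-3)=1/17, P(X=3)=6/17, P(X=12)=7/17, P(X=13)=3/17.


E[X] = sum(x * P(x))
= -3*1/17 + 3*6/17 + 12*7/17 + 13*3/17
= 138/17

138/17


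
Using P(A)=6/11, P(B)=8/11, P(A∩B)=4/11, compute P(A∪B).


P(A∪B) = P(A) + P(B) - P(A∩B)
= 6/11 + 8/11 - 4/11 = 10/11

10/11


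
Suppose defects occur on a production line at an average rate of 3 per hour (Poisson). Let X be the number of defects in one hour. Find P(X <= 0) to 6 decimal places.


P(X<=0) = e^(-3)*3^0/0!
≈ 0.0497870684
≈ 0.049787

0.049787


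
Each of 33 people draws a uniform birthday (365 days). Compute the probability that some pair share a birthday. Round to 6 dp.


P(all different) = prod((365-i)/365 for i=0..32) = 0.225028
P(at least one match) = 1 - 0.225028 = 0.774972

0.774972


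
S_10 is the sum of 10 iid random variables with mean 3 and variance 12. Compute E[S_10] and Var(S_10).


E[S_n] = n*mu = 10*3 = 30
Var(S_n) = n*sigma^2 = 10*12 = 120

E[S_10]=30, Var(S_10)=120


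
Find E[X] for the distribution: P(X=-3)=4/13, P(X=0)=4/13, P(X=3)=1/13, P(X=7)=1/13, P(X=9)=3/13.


E[X] = sum(x * P(x))
= -3*4/13 + 0*4/13 + 3*1/13 + 7*1/13 + 9*3/13
= 25/13

25/13


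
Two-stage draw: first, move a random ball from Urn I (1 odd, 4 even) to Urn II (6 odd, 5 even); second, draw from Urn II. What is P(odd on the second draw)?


P(transfer odd) = 1/5; P(transfer even) = 4/5
If odd transferred: Urn II has 7 odd of 12, so P(odd|odd moved) = 7/12
If even transferred: Urn II has 6 odd of 12, so P(odd|even moved) = 1/2
By total probability: P(odd) = 1/5*7/12 + 4/5*1/2 = 31/60

31/60


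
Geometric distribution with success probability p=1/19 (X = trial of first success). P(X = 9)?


P(X=9) = (1-p)^8 * p = (18/19)^8 * 1/19
= 11019960576/16983563041 * 1/19 = 11019960576/322687697779

11019960576/322687697779


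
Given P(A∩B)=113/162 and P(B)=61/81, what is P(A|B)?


P(A|B) = P(A∩B)/P(B) = (113/162)/(122/162) = 113/122

113/122


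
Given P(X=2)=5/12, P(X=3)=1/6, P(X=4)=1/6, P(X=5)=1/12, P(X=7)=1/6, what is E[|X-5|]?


E[|X-5|] = sum(g(x)*P(x))
= 3*5/12 + 2*1/6 + 1*1/6 + 0*1/12 + 2*1/6
= 25/12

25/12


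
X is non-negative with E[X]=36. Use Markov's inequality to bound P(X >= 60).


Markov: P(X >= a) <= E[X]/a
P(X >= 60) <= 36/60 = 3/5

3/5


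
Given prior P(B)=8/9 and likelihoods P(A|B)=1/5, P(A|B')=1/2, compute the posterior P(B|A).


P(A) = P(A|B)P(B) + P(A|B')P(B') = 1/5*8/9 + 1/2*1/9 = 7/30
P(B|A) = P(A|B)P(B)/P(A) = (8/45)/(7/30) = 16/21

16/21


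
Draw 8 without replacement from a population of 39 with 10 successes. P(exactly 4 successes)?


P(X=4) = C(10,4)*C(29,4) / C(39,8)
= 210*23751 / 61523748
= 4987710/61523748 = 21315/262922

21315/262922


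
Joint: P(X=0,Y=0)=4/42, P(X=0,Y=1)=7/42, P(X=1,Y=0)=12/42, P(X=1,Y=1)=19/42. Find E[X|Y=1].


P(Y=1) = 26/42
E[X|Y=1] = (0*7 + 1*19)/26 = 19/26

19/26


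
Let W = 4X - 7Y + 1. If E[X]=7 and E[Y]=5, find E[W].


E[4X - 7Y + 1] = 4*E[X] - 7*E[Y] + 1
= (4)*(7) + (-7)*(5) + (1)
= 28 - 35 + 1 = -6

-6


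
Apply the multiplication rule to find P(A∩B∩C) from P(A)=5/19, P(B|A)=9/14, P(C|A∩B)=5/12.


P(A∩B∩C) = P(A) * P(B|A) * P(C|A∩B)
= 5/19 * 9/14 * 5/12
= 45/266 * 5/12 = 75/1064

75/1064


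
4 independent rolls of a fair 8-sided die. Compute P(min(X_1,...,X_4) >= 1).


P(min >= 1) = P(all X_i >= 1) = (P(X_1 >= 1))^4
= (8/8)^4 = 1^4 = 1

1


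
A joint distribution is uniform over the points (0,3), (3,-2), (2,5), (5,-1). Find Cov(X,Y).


E[X]=5/2, E[Y]=5/4, E[XY]=-1/4
Cov(X,Y) = E[XY] - E[X]E[Y] = -1/4 - 5/2*5/4 = -27/8

-27/8


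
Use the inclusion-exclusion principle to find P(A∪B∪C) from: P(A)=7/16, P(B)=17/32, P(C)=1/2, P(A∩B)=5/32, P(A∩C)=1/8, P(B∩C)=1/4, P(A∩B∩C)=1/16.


P(A∪B∪C) = P(A)+P(B)+P(C) - P(AB)-P(AC)-P(BC) + P(ABC)
= 7/16+17/32+1/2 - 5/32-1/8-1/4 + 1/16
= 1

1


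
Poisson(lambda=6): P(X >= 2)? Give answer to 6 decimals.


P(X>=2) = 1 - P(X<=1) = 1 - (e^(-6)*6^0/0! + e^(-6)*6^1/1!)
≈ 1 - (0.0024787522 + 0.0148725131)
= 1 - 0.0173512653 = 0.9826487347
≈ 0.982649

0.982649


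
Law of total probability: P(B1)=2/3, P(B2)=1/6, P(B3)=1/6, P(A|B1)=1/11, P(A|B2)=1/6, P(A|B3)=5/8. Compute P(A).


P(A) = P(A|B1)P(B1) + P(A|B2)P(B2) + P(A|B3)P(B3)
= 1/11*2/3 + 1/6*1/6 + 5/8*1/6
= 2/33 + 1/36 + 5/48 = 305/1584

305/1584


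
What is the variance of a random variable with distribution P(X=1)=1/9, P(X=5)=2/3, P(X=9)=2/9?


E[X] = 49/9, E[X^2] = 313/9
Var(X) = E[X^2] - (E[X])^2 = 313/9 - (49/9)^2 = 416/81

416/81


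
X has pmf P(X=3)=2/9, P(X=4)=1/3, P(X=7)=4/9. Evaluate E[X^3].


E[X^3] = sum(x^3 * P(x))
= 27*2/9 + 64*1/3 + 343*4/9
= 1618/9

1618/9


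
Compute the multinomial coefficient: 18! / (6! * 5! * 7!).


18! = 6402373705728000
Denominator: 6!=720 * 5!=120 * 7!=5040
Coefficient = 6402373705728000 / 435456000 = 14702688

14702688


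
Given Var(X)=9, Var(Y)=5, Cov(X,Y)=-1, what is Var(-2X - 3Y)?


Var(-2X - 3Y) = (-2)^2*Var(X) + (-3)^2*Var(Y) + 2*(-2)*(-3)*Cov(X,Y)
= 4*9 + 9*5 + 12*(-1)
= 36 + 45 - 12 = 69

69


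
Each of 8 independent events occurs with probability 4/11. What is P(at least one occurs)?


P(at least one) = 1 - P(none)
P(none) = (1 - 4/11)^8 = (7/11)^8 = 5764801/214358881
P(at least one) = 1 - 5764801/214358881 = 208594080/214358881

208594080/214358881


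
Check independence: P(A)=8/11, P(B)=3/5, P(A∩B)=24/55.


P(A)*P(B) = 8/11*3/5 = 24/55
P(A∩B) = 24/55, which equals P(A)P(B), so independent

Yes, A and B are independent


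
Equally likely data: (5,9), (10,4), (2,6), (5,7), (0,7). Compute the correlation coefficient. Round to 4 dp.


Cov(X,Y) = -2.6400, Var(X) = 11.4400, Var(Y) = 2.6400
rho = Cov/(sqrt(VarX)*sqrt(VarY)) = -0.4804

-0.4804


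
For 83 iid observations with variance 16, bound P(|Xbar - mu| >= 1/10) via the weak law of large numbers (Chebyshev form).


Var(Xbar) = Var(X)/n = 16/83
Chebyshev: P(|Xbar-mu| >= 1/10) <= Var(Xbar)/(1/10)^2 = (16/83)/(1/100) = 1600/83
Bound exceeds 1, so trivial bound: 1

1


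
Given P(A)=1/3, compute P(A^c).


P(A') = 1 - P(A) = 1 - 1/3 = 2/3

2/3


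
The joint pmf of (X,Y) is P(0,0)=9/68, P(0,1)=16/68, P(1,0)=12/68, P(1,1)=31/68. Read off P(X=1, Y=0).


Read from table: P(X=1, Y=0) = 12/68 = 3/17

3/17


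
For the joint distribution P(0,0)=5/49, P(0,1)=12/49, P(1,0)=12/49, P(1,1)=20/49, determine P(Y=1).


P(Y=1) = P(0,1)+P(1,1) = 12/49 + 20/49 = 32/49

32/49


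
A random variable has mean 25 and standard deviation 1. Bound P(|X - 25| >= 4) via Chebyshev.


k = 4/1 = 4
Chebyshev: P(|X-mu| >= k*sigma) <= 1/k^2 = 1/4^2 = 1/16

1/16


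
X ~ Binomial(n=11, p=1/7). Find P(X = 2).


P(X=2) = C(11,2) * p^2 * (1-p)^9
= 55 * 1/49 * 10077696/40353607
= 554273280/1977326743

554273280/1977326743


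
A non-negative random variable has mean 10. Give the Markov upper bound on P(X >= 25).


Markov: P(X >= a) <= E[X]/a
P(X >= 25) <= 10/25 = 2/5

2/5


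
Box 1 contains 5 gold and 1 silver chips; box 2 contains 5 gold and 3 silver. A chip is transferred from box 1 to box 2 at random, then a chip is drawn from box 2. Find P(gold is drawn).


P(transfer gold) = 5/6; P(transfer silver) = 1/6
If gold transferred: Urn II has 6 gold of 9, so P(gold|gold moved) = 2/3
If silver transferred: Urn II has 5 gold of 9, so P(gold|silver moved) = 5/9
By total probability: P(gold) = 5/6*2/3 + 1/6*5/9 = 35/54

35/54


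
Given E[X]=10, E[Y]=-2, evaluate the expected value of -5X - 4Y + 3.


E[-5X - 4Y + 3] = -5*E[X] - 4*E[Y] + 3
= (-5)*(10) + (-4)*(-2) + (3)
= -50 + 8 + 3 = -39

-39


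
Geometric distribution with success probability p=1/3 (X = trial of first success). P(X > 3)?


P(X > 3) = P(first 3 trials all fail) = (1-p)^3 = (2/3)^3 = 8/27

8/27


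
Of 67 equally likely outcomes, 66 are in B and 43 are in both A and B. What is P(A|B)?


P(A|B) = P(A∩B)/P(B) = (43/67)/(66/67) = 43/66

43/66


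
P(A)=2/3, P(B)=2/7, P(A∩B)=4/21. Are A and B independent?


P(A)*P(B) = 2/3*2/7 = 4/21
P(A∩B) = 4/21, which equals P(A)P(B), so independent

Yes, A and B are independent


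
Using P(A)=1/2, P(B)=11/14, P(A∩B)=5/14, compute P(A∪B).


P(A∪B) = P(A) + P(B) - P(A∩B)
= 1/2 + 11/14 - 5/14 = 13/14

13/14


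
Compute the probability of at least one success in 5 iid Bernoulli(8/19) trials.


P(at least one) = 1 - P(none)
P(none) = (1 - 8/19)^5 = (11/19)^5 = 161051/2476099
P(at least one) = 1 - 161051/2476099 = 2315048/2476099

2315048/2476099


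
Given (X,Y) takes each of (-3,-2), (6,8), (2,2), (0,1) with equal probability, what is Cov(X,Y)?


E[X]=5/4, E[Y]=9/4, E[XY]=29/2
Cov(X,Y) = E[XY] - E[X]E[Y] = 29/2 - 5/4*9/4 = 187/16

187/16


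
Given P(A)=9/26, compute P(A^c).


P(A') = 1 - P(A) = 1 - 9/26 = 17/26

17/26


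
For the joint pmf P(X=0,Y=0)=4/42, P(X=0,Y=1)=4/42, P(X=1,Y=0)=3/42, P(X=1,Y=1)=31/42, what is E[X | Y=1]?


P(Y=1) = 35/42
E[X|Y=1] = (0*4 + 1*31)/35 = 31/35

31/35


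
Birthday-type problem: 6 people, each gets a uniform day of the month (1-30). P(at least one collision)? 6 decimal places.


P(all different) = prod((30-i)/30 for i=0..5) = 0.586444
P(at least one match) = 1 - 0.586444 = 0.413556

0.413556


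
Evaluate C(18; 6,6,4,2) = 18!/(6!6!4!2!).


18! = 6402373705728000
Denominator: 6!=720 * 6!=720 * 4!=24 * 2!=2
Coefficient = 6402373705728000 / 24883200 = 257297040

257297040


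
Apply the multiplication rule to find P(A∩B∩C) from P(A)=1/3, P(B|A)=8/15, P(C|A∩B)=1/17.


P(A∩B∩C) = P(A) * P(B|A) * P(C|A∩B)
= 1/3 * 8/15 * 1/17
= 8/45 * 1/17 = 8/765

8/765


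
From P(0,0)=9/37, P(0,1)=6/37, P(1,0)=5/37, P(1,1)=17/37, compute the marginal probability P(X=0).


P(X=0) = P(0,0)+P(0,1) = 9/37 + 6/37 = 15/37

15/37


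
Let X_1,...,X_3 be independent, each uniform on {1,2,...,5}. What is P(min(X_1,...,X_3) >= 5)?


P(min >= 5) = P(all X_i >= 5) = (P(X_1 >= 5))^3
= (1/5)^3 = 1/125

1/125


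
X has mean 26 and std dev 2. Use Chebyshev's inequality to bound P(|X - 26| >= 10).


k = 10/2 = 5
Chebyshev: P(|X-mu| >= k*sigma) <= 1/k^2 = 1/5^2 = 1/25

1/25


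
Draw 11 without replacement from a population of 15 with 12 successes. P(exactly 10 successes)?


P(X=10) = C(12,10)*C(3,1) / C(15,11)
= 66*3 / 1365
= 198/1365 = 66/455

66/455


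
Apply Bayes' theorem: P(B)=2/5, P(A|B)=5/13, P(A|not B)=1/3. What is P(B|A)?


P(A) = P(A|B)P(B) + P(A|B')P(B') = 5/13*2/5 + 1/3*3/5 = 23/65
P(B|A) = P(A|B)P(B)/P(A) = (2/13)/(23/65) = 10/23

10/23


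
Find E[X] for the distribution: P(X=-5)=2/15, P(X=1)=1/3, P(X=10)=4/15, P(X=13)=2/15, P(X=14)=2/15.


E[X] = sum(x * P(x))
= -5*2/15 + 1*1/3 + 10*4/15 + 13*2/15 + 14*2/15
= 89/15

89/15


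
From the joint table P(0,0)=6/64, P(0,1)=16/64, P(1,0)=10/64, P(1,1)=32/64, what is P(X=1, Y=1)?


Read from table: P(X=1, Y=1) = 32/64 = 1/2

1/2


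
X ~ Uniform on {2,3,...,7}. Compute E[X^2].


E[X^2] = (1/6) * sum(x^2 for x=2..7)
= 139/6

139/6


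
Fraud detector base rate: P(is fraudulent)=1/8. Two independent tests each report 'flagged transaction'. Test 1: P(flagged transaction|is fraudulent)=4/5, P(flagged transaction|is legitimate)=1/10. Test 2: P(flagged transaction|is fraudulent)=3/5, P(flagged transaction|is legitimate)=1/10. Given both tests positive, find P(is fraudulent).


After test 1: P(+) = 4/5*1/8 + 1/10*7/8 = 3/16
P(B|+) = (1/10)/(3/16) = 8/15
After test 2 (use post1 as new prior): P(+) = 3/5*8/15 + 1/10*7/15 = 11/30
P(B|+,+) = (8/25)/(11/30) = 48/55

48/55


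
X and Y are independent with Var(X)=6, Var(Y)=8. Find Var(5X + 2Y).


Independence => Cov(X,Y)=0
Var(5X + 2Y) = 5^2*Var(X) + 2^2*Var(Y)
= 25*6 + 4*8 = 182

182


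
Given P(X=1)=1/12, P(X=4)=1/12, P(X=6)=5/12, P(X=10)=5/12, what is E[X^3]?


E[X^3] = sum(g(x)*P(x))
= 1*1/12 + 64*1/12 + 216*5/12 + 1000*5/12
= 6145/12

6145/12


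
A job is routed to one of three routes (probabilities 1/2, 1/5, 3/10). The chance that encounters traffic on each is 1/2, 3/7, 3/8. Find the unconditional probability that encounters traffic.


P(A) = P(A|B1)P(B1) + P(A|B2)P(B2) + P(A|B3)P(B3)
= 1/2*1/2 + 3/7*1/5 + 3/8*3/10
= 1/4 + 3/35 + 9/80 = 251/560

251/560


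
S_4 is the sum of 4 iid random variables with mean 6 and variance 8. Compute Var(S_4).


By independence, Var(S_n) = n*Var(X_1) = 4*8 = 32

32


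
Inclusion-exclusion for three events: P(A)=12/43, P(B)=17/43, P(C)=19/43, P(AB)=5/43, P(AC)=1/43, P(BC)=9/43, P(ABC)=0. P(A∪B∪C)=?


P(A∪B∪C) = P(A)+P(B)+P(C) - P(AB)-P(AC)-P(BC) + P(ABC)
= 12/43+17/43+19/43 - 5/43-1/43-9/43 + 0
= 33/43

33/43


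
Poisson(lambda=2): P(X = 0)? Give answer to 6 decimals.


P(X=0) = e^(-2) * 2^0 / 0!
≈ 0.1353352832 * 1 / 1
≈ 0.135335

0.135335


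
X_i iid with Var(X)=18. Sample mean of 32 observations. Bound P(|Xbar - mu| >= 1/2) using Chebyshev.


Var(Xbar) = Var(X)/n = 18/32
Chebyshev: P(|Xbar-mu| >= 1/2) <= Var(Xbar)/(1/2)^2 = (9/16)/(1/4) = 9/4
Bound exceeds 1, so trivial bound: 1

1


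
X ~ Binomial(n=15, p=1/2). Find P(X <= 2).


P(X<=2) = P(X=0) + P(X=1) + P(X=2)
= 1/32768 + 15/32768 + 105/32768
= 121/32768

121/32768


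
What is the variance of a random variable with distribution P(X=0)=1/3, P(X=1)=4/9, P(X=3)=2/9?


E[X] = 10/9, E[X^2] = 22/9
Var(X) = E[X^2] - (E[X])^2 = 22/9 - (10/9)^2 = 98/81

98/81


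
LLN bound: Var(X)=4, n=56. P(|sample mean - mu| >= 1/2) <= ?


Var(Xbar) = Var(X)/n = 4/56
Chebyshev: P(|Xbar-mu| >= 1/2) <= Var(Xbar)/(1/2)^2 = (1/14)/(1/4) = 2/7

2/7


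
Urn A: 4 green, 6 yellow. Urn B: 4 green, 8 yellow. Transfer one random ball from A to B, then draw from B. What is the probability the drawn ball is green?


P(transfer green) = 4/10 = 2/5; P(transfer yellow) = 3/5
If green transferred: Urn II has 5 green of 13, so P(green|green moved) = 5/13
If yellow transferred: Urn II has 4 green of 13, so P(green|yellow moved) = 4/13
By total probability: P(green) = 2/5*5/13 + 3/5*4/13 = 22/65

22/65


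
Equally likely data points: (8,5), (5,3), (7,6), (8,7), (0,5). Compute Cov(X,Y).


E[X]=28/5, E[Y]=26/5, E[XY]=153/5
Cov(X,Y) = E[XY] - E[X]E[Y] = 153/5 - 28/5*26/5 = 37/25

37/25


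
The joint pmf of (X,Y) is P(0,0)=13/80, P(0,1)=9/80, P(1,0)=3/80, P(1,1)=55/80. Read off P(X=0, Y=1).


Read from table: P(X=0, Y=1) = 9/80

9/80


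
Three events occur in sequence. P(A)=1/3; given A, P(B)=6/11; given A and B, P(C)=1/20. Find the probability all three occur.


P(A∩B∩C) = P(A) * P(B|A) * P(C|A∩B)
= 1/3 * 6/11 * 1/20
= 2/11 * 1/20 = 1/110

1/110


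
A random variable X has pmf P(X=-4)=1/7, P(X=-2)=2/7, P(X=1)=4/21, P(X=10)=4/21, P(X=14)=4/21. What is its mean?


E[X] = sum(x * P(x))
= -4*1/7 - 2*2/7 + 1*4/21 + 10*4/21 + 14*4/21
= 76/21

76/21


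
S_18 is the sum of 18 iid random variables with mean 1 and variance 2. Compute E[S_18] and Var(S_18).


E[S_n] = n*mu = 18*1 = 18
Var(S_n) = n*sigma^2 = 18*2 = 36

E[S_18]=18, Var(S_18)=36


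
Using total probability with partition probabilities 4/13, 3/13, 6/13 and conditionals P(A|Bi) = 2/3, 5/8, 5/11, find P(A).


P(A) = P(A|B1)P(B1) + P(A|B2)P(B2) + P(A|B3)P(B3)
= 2/3*4/13 + 5/8*3/13 + 5/11*6/13
= 8/39 + 15/104 + 30/143 = 1919/3432

1919/3432


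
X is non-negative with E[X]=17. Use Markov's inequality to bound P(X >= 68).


Markov: P(X >= a) <= E[X]/a
P(X >= 68) <= 17/68 = 1/4

1/4


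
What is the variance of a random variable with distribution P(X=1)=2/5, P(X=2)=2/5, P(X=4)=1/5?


E[X] = 2, E[X^2] = 26/5
Var(X) = E[X^2] - (E[X])^2 = 26/5 - (2)^2 = 6/5

6/5


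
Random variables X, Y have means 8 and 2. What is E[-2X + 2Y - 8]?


E[-2X + 2Y - 8] = -2*E[X] + 2*E[Y] - 8
= (-2)*(8) + (2)*(2) + (-8)
= -16 + 4 - 8 = -20

-20


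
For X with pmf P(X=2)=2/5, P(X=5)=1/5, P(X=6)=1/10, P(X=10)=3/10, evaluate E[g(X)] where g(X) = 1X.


E[1X] = sum(g(x)*P(x))
= 2*2/5 + 5*1/5 + 6*1/10 + 10*3/10
= 27/5

27/5


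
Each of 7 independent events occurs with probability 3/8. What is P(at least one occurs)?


P(at least one) = 1 - P(none)
P(none) = (1 - 3/8)^7 = (5/8)^7 = 78125/2097152
P(at least one) = 1 - 78125/2097152 = 2019027/2097152

2019027/2097152


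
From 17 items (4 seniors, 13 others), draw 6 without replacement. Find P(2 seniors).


P(X=2) = C(4,2)*C(13,4) / C(17,6)
= 6*715 / 12376
= 4290/12376 = 165/476

165/476


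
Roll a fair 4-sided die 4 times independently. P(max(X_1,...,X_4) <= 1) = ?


P(max <= 1) = P(all X_i <= 1) = (P(X_1 <= 1))^4
= (1/4)^4 = 1/256

1/256


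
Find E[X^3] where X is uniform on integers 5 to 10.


E[X^3] = (1/6) * sum(x^3 for x=5..10)
= 2925/6 = 975/2

975/2


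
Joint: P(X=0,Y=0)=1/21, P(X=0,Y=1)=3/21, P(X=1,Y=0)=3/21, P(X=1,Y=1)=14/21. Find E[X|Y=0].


P(Y=0) = 4/21
E[X|Y=0] = (0*1 + 1*3)/4 = 3/4

3/4


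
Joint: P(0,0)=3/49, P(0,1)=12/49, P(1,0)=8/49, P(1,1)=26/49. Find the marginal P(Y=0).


P(Y=0) = P(0,0)+P(1,0) = 3/49 + 8/49 = 11/49

11/49


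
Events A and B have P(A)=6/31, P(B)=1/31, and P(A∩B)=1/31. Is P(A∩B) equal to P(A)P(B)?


P(A)*P(B) = 6/31*1/31 = 6/961
P(A∩B) = 1/31 != 6/961, so not independent

No, A and B are not independent


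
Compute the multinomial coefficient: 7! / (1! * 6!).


7! = 5040
Denominator: 1!=1 * 6!=720
Coefficient = 5040 / 720 = 7

7


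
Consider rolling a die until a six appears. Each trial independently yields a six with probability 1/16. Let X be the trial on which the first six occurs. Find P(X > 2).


P(X > 2) = P(first 2 trials all fail) = (1-p)^2 = (15/16)^2 = 225/256

225/256


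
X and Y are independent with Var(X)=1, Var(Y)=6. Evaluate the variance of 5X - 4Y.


Independence => Cov(X,Y)=0
Var(5X - 4Y) = 5^2*Var(X) + (-4)^2*Var(Y)
= 25*1 + 16*6 = 121

121


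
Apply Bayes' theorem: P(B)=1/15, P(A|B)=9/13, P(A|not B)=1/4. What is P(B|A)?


P(A) = P(A|B)P(B) + P(A|B')P(B') = 9/13*1/15 + 1/4*14/15 = 109/390
P(B|A) = P(A|B)P(B)/P(A) = (3/65)/(109/390) = 18/109

18/109


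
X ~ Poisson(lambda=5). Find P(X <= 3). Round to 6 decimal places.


P(X<=3) = e^(-5)*5^0/0! + e^(-5)*5^1/1! + e^(-5)*5^2/2! + e^(-5)*5^3/3!
≈ 0.0067379470 + 0.0336897350 + 0.0842243375 + 0.1403738958
= 0.2650259153
≈ 0.265026

0.265026


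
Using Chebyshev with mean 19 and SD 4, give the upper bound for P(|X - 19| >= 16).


k = 16/4 = 4
Chebyshev: P(|X-mu| >= k*sigma) <= 1/k^2 = 1/4^2 = 1/16

1/16


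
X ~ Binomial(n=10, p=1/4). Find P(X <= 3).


P(X<=3) = P(X=0) + P(X=1) + P(X=2) + P(X=3)
= 59049/1048576 + 98415/524288 + 295245/1048576 + 32805/131072
= 203391/262144

203391/262144


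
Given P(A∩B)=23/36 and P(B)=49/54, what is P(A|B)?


P(A|B) = P(A∩B)/P(B) = (69/108)/(98/108) = 69/98

69/98


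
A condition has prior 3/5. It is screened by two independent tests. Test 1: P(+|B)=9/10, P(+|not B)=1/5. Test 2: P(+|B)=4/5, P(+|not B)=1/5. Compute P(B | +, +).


After test 1: P(+) = 9/10*3/5 + 1/5*2/5 = 31/50
P(B|+) = (27/50)/(31/50) = 27/31
After test 2 (use post1 as new prior): P(+) = 4/5*27/31 + 1/5*4/31 = 112/155
P(B|+,+) = (108/155)/(112/155) = 27/28

27/28


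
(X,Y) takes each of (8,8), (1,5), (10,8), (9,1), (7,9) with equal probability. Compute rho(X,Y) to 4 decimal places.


Cov(X,Y) = 0.8000, Var(X) = 10.0000, Var(Y) = 8.5600
rho = Cov/(sqrt(VarX)*sqrt(VarY)) = 0.0865

0.0865


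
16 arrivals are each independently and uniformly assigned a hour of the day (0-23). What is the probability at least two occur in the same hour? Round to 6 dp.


P(all different) = prod((24-i)/24 for i=0..15) = 0.001270
P(at least one match) = 1 - 0.001270 = 0.998730

0.998730


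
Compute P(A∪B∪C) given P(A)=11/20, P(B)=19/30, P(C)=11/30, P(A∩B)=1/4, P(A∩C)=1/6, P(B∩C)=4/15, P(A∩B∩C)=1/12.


P(A∪B∪C) = P(A)+P(B)+P(C) - P(AB)-P(AC)-P(BC) + P(ABC)
= 11/20+19/30+11/30 - 1/4-1/6-4/15 + 1/12
= 19/20

19/20


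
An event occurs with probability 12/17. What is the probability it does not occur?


P(A') = 1 - P(A) = 1 - 12/17 = 5/17

5/17


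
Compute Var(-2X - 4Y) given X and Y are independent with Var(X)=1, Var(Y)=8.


Independence => Cov(X,Y)=0
Var(-2X - 4Y) = (-2)^2*Var(X) + (-4)^2*Var(Y)
= 4*1 + 16*8 = 132

132


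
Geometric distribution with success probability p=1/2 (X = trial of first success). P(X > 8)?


P(X > 8) = P(first 8 trials all fail) = (1-p)^8 = (1/2)^8 = 1/256

1/256


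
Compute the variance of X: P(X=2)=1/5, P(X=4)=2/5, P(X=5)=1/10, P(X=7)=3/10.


E[X] = 23/5, E[X^2] = 122/5
Var(X) = E[X^2] - (E[X])^2 = 122/5 - (23/5)^2 = 81/25

81/25


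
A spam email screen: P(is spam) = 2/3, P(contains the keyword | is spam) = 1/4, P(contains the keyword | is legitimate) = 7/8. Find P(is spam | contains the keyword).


P(A) = P(A|B)P(B) + P(A|B')P(B') = 1/4*2/3 + 7/8*1/3 = 11/24
P(B|A) = P(A|B)P(B)/P(A) = (1/6)/(11/24) = 4/11

4/11


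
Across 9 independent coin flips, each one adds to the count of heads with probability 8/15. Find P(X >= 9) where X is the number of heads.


P(X>=9) = P(X=9)
= 134217728/38443359375
= 134217728/38443359375

134217728/38443359375


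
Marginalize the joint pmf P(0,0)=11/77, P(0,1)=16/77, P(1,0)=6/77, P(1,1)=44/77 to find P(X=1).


P(X=1) = P(1,0)+P(1,1) = 6/77 + 44/77 = 50/77

50/77


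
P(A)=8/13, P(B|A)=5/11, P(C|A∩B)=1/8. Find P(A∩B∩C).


P(A∩B∩C) = P(A) * P(B|A) * P(C|A∩B)
= 8/13 * 5/11 * 1/8
= 40/143 * 1/8 = 5/143

5/143


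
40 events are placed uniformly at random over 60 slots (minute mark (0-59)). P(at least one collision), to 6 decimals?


P(all different) = prod((60-i)/60 for i=0..39) = 0.000000
P(at least one match) = 1 - 0.000000 = 1.000000

1.000000


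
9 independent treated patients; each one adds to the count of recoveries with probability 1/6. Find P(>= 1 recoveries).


P(at least one) = 1 - P(none)
P(none) = (1 - 1/6)^9 = (5/6)^9 = 1953125/10077696
P(at least one) = 1 - 1953125/10077696 = 8124571/10077696

8124571/10077696


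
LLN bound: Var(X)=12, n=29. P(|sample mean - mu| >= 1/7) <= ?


Var(Xbar) = Var(X)/n = 12/29
Chebyshev: P(|Xbar-mu| >= 1/7) <= Var(Xbar)/(1/7)^2 = (12/29)/(1/49) = 588/29
Bound exceeds 1, so trivial bound: 1

1


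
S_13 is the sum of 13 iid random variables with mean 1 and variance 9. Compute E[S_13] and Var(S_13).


E[S_n] = n*mu = 13*1 = 13
Var(S_n) = n*sigma^2 = 13*9 = 117

E[S_13]=13, Var(S_13)=117


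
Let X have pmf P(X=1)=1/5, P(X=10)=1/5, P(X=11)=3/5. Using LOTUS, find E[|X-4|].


E[|X-4|] = sum(g(x)*P(x))
= 3*1/5 + 6*1/5 + 7*3/5
= 6

6


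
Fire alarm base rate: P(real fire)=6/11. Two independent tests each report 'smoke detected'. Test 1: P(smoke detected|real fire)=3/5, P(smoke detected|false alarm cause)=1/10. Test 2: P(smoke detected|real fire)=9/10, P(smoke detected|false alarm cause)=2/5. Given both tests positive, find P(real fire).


After test 1: P(+) = 3/5*6/11 + 1/10*5/11 = 41/110
P(B|+) = (18/55)/(41/110) = 36/41
After test 2 (use post1 as new prior): P(+) = 9/10*36/41 + 2/5*5/41 = 172/205
P(B|+,+) = (162/205)/(172/205) = 81/86

81/86


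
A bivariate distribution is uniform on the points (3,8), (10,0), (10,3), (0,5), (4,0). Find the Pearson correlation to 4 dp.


Cov(X,Y) = -6.4800, Var(X) = 15.8400, Var(Y) = 9.3600
rho = Cov/(sqrt(VarX)*sqrt(VarY)) = -0.5322

-0.5322


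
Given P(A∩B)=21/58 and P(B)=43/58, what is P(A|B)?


P(A|B) = P(A∩B)/P(B) = (21/58)/(43/58) = 21/43

21/43


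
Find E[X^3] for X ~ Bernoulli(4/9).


For Bernoulli: X in {0,1}
E[X^3] = 0^3*(1-4/9) + 1^3*4/9 = 4/9

4/9


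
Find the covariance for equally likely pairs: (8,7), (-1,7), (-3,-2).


E[X]=4/3, E[Y]=4, E[XY]=55/3
Cov(X,Y) = E[XY] - E[X]E[Y] = 55/3 - 4/3*4 = 13

13


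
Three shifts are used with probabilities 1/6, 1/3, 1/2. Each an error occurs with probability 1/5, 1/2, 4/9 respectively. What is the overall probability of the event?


P(A) = P(A|B1)P(B1) + P(A|B2)P(B2) + P(A|B3)P(B3)
= 1/5*1/6 + 1/2*1/3 + 4/9*1/2
= 1/30 + 1/6 + 2/9 = 19/45

19/45


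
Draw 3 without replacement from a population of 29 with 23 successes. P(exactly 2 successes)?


P(X=2) = C(23,2)*C(6,1) / C(29,3)
= 253*6 / 3654
= 1518/3654 = 253/609

253/609


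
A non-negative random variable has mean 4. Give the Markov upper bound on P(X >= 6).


Markov: P(X >= a) <= E[X]/a
P(X >= 6) <= 4/6 = 2/3

2/3


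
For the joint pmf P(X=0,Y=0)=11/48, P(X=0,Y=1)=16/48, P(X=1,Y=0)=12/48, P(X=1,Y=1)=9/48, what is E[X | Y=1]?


P(Y=1) = 25/48
E[X|Y=1] = (0*16 + 1*9)/25 = 9/25

9/25


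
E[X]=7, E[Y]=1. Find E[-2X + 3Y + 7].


E[-2X + 3Y + 7] = -2*E[X] + 3*E[Y] + 7
= (-2)*(7) + (3)*(1) + (7)
= -14 + 3 + 7 = -4

-4


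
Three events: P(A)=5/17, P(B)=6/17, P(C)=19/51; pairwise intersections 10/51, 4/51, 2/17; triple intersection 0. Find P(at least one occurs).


P(A∪B∪C) = P(A)+P(B)+P(C) - P(AB)-P(AC)-P(BC) + P(ABC)
= 5/17+6/17+19/51 - 10/51-4/51-2/17 + 0
= 32/51

32/51


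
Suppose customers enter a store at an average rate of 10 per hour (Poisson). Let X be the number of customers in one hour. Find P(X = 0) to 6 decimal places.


P(X=0) = e^(-10) * 10^0 / 0!
≈ 0.00004539992976 * 1 / 1
≈ 0.000045

0.000045


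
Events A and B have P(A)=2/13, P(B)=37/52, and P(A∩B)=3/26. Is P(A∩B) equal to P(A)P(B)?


P(A)*P(B) = 2/13*37/52 = 37/338
P(A∩B) = 3/26 != 37/338, so not independent

No, A and B are not independent


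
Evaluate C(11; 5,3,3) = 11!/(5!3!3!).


11! = 39916800
Denominator: 5!=120 * 3!=6 * 3!=6
Coefficient = 39916800 / 4320 = 9240

9240


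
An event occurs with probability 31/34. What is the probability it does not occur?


P(A') = 1 - P(A) = 1 - 31/34 = 3/34

3/34


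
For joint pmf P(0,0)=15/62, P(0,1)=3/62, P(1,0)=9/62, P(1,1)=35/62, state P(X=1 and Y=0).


Read from table: P(X=1, Y=0) = 9/62

9/62


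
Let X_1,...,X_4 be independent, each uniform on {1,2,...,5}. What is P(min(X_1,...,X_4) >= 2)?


P(min >= 2) = P(all X_i >= 2) = (P(X_1 >= 2))^4
= (4/5)^4 = 256/625

256/625


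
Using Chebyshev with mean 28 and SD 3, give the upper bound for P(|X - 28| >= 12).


k = 12/3 = 4
Chebyshev: P(|X-mu| >= k*sigma) <= 1/k^2 = 1/4^2 = 1/16

1/16


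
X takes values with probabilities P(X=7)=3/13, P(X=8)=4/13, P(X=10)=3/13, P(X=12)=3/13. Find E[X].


E[X] = sum(x * P(x))
= 7*3/13 + 8*4/13 + 10*3/13 + 12*3/13
= 119/13

119/13


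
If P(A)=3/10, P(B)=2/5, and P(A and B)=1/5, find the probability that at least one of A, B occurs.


P(A∪B) = P(A) + P(B) - P(A∩B)
= 3/10 + 2/5 - 1/5 = 1/2

1/2


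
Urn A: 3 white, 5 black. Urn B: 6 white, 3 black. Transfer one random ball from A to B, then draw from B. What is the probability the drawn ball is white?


P(transfer white) = 3/8; P(transfer black) = 5/8
If white transferred: Urn II has 7 white of 10, so P(white|white moved) = 7/10
If black transferred: Urn II has 6 white of 10, so P(white|black moved) = 3/5
By total probability: P(white) = 3/8*7/10 + 5/8*3/5 = 51/80

51/80


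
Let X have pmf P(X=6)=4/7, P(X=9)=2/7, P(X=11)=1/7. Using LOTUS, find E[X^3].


E[X^3] = sum(g(x)*P(x))
= 216*4/7 + 729*2/7 + 1331*1/7
= 3653/7

3653/7


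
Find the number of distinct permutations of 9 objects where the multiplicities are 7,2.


9! = 362880
Denominator: 7!=5040 * 2!=2
Coefficient = 362880 / 10080 = 36

36


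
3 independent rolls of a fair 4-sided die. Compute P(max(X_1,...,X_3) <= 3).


P(max <= 3) = P(all X_i <= 3) = (P(X_1 <= 3))^3
= (3/4)^3 = 27/64

27/64


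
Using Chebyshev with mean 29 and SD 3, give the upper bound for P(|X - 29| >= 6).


k = 6/3 = 2
Chebyshev: P(|X-mu| >= k*sigma) <= 1/k^2 = 1/2^2 = 1/4

1/4


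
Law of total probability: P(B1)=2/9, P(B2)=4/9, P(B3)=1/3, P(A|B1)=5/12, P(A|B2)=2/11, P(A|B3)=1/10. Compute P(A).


P(A) = P(A|B1)P(B1) + P(A|B2)P(B2) + P(A|B3)P(B3)
= 5/12*2/9 + 2/11*4/9 + 1/10*1/3
= 5/54 + 8/99 + 1/30 = 307/1485

307/1485


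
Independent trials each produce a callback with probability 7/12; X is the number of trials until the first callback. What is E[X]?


For geometric (trials until first success), E[X] = 1/p = 1/(7/12) = 12/7

12/7


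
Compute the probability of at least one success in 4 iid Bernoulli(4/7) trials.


P(at least one) = 1 - P(none)
P(none) = (1 - 4/7)^4 = (3/7)^4 = 81/2401
P(at least one) = 1 - 81/2401 = 2320/2401

2320/2401


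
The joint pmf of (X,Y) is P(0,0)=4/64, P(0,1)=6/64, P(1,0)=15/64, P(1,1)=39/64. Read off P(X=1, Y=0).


Read from table: P(X=1, Y=0) = 15/64

15/64


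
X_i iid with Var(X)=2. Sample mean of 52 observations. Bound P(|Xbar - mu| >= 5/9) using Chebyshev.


Var(Xbar) = Var(X)/n = 2/52
Chebyshev: P(|Xbar-mu| >= 5/9) <= Var(Xbar)/(5/9)^2 = (1/26)/(25/81) = 81/650

81/650


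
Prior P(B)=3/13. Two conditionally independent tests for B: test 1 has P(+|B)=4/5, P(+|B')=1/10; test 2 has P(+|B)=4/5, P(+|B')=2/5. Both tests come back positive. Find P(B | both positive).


After test 1: P(+) = 4/5*3/13 + 1/10*10/13 = 17/65
P(B|+) = (12/65)/(17/65) = 12/17
After test 2 (use post1 as new prior): P(+) = 4/5*12/17 + 2/5*5/17 = 58/85
P(B|+,+) = (48/85)/(58/85) = 24/29

24/29


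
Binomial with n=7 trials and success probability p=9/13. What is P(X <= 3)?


P(X<=3) = P(X=0) + P(X=1) + P(X=2) + P(X=3)
= 16384/62748517 + 258048/62748517 + 1741824/62748517 + 6531840/62748517
= 8548096/62748517

8548096/62748517


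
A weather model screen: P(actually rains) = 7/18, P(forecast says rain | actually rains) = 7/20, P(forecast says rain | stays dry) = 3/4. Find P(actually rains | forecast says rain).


P(A) = P(A|B)P(B) + P(A|B')P(B') = 7/20*7/18 + 3/4*11/18 = 107/180
P(B|A) = P(A|B)P(B)/P(A) = (49/360)/(107/180) = 49/214

49/214


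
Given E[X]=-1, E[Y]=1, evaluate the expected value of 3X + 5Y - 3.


E[3X + 5Y - 3] = 3*E[X] + 5*E[Y] - 3
= (3)*(-1) + (5)*(1) + (-3)
= -3 + 5 - 3 = -1

-1


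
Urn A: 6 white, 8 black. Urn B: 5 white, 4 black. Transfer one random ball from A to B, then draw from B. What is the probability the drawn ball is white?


P(transfer white) = 6/14 = 3/7; P(transfer black) = 4/7
If white transferred: Urn II has 6 white of 10, so P(white|white moved) = 3/5
If black transferred: Urn II has 5 white of 10, so P(white|black moved) = 1/2
By total probability: P(white) = 3/7*3/5 + 4/7*1/2 = 19/35

19/35


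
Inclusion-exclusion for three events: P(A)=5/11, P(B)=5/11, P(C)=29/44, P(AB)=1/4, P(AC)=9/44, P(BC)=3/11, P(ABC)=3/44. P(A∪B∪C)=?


P(A∪B∪C) = P(A)+P(B)+P(C) - P(AB)-P(AC)-P(BC) + P(ABC)
= 5/11+5/11+29/44 - 1/4-9/44-3/11 + 3/44
= 10/11

10/11


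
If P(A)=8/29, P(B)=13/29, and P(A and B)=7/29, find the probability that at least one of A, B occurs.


P(A∪B) = P(A) + P(B) - P(A∩B)
= 8/29 + 13/29 - 7/29 = 14/29

14/29


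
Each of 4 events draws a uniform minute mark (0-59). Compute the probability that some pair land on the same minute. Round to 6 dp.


P(all different) = prod((60-i)/60 for i=0..3) = 0.903028
P(at least one match) = 1 - 0.903028 = 0.096972

0.096972


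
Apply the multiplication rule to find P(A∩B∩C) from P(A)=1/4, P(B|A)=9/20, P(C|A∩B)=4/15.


P(A∩B∩C) = P(A) * P(B|A) * P(C|A∩B)
= 1/4 * 9/20 * 4/15
= 9/80 * 4/15 = 3/100

3/100


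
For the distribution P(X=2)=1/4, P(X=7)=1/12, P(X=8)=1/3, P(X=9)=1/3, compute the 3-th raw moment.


E[X^3] = sum(x^3 * P(x))
= 8*1/4 + 343*1/12 + 512*1/3 + 729*1/3
= 1777/4

1777/4


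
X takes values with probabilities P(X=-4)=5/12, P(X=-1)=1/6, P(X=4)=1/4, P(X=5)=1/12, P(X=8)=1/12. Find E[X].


E[X] = sum(x * P(x))
= -4*5/12 - 1*1/6 + 4*1/4 + 5*1/12 + 8*1/12
= 1/4

1/4


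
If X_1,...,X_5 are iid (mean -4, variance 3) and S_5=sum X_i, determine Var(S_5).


By independence, Var(S_n) = n*Var(X_1) = 5*3 = 15

15


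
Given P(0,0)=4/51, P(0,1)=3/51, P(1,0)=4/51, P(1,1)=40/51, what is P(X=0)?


P(X=0) = P(0,0)+P(0,1) = 4/51 + 3/51 = 7/51

7/51


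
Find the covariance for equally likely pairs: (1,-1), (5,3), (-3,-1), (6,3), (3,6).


E[X]=12/5, E[Y]=2, E[XY]=53/5
Cov(X,Y) = E[XY] - E[X]E[Y] = 53/5 - 12/5*2 = 29/5

29/5


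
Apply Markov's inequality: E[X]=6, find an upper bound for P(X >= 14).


Markov: P(X >= a) <= E[X]/a
P(X >= 14) <= 6/14 = 3/7

3/7


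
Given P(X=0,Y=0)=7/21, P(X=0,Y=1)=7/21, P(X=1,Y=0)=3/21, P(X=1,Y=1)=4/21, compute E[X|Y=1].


P(Y=1) = 11/21
E[X|Y=1] = (0*7 + 1*4)/11 = 4/11

4/11


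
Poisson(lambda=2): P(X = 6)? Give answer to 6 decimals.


P(X=6) = e^(-2) * 2^6 / 6!
≈ 0.1353352832 * 64 / 720
≈ 0.012030

0.012030


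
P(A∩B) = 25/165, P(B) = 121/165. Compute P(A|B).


P(A|B) = P(A∩B)/P(B) = (25/165)/(121/165) = 25/121

25/121


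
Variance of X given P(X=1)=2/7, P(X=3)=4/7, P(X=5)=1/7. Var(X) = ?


E[X] = 19/7, E[X^2] = 9
Var(X) = E[X^2] - (E[X])^2 = 9 - (19/7)^2 = 80/49

80/49


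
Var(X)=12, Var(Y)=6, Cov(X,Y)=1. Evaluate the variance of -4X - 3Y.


Var(-4X - 3Y) = (-4)^2*Var(X) + (-3)^2*Var(Y) + 2*(-4)*(-3)*Cov(X,Y)
= 16*12 + 9*6 + 24*1
= 192 + 54 + 24 = 270

270


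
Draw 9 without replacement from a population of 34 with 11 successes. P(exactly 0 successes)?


P(X=0) = C(11,0)*C(23,9) / C(34,9)
= 1*817190 / 52451256
= 817190/52451256 = 2185/140244

2185/140244


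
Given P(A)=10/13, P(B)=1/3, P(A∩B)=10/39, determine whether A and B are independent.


P(A)*P(B) = 10/13*1/3 = 10/39
P(A∩B) = 10/39, which equals P(A)P(B), so independent

Yes, A and B are independent


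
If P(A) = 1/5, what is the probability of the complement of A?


P(A') = 1 - P(A) = 1 - 1/5 = 4/5

4/5


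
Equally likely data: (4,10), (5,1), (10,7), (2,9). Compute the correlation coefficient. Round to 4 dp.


Cov(X,Y) = -2.1875, Var(X) = 8.6875, Var(Y) = 12.1875
rho = Cov/(sqrt(VarX)*sqrt(VarY)) = -0.2126

-0.2126


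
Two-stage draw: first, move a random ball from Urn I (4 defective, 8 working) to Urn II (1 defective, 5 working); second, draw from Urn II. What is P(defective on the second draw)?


P(transfer defective) = 4/12 = 1/3; P(transfer working) = 2/3
If defective transferred: Urn II has 2 defective of 7, so P(defective|defective moved) = 2/7
If working transferred: Urn II has 1 defective of 7, so P(defective|working moved) = 1/7
By total probability: P(defective) = 1/3*2/7 + 2/3*1/7 = 4/21

4/21


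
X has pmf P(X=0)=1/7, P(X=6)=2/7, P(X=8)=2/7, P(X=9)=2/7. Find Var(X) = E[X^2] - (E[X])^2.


E[X] = 46/7, E[X^2] = 362/7
Var(X) = E[X^2] - (E[X])^2 = 362/7 - (46/7)^2 = 418/49

418/49


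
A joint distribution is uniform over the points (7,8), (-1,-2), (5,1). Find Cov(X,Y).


E[X]=11/3, E[Y]=7/3, E[XY]=21
Cov(X,Y) = E[XY] - E[X]E[Y] = 21 - 11/3*7/3 = 112/9

112/9


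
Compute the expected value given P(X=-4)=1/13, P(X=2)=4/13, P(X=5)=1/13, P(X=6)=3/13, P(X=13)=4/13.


E[X] = sum(x * P(x))
= -4*1/13 + 2*4/13 + 5*1/13 + 6*3/13 + 13*4/13
= 79/13

79/13


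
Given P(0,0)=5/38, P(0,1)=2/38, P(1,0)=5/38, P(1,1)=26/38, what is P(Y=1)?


P(Y=1) = P(0,1)+P(1,1) = 2/38 + 26/38 = 28/38 = 14/19

14/19


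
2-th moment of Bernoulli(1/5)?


For Bernoulli: X in {0,1}
E[X^2] = 0^2*(1-1/5) + 1^2*1/5 = 1/5

1/5


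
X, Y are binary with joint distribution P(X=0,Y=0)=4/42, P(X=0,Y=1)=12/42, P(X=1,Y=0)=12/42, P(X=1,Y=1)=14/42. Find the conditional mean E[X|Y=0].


P(Y=0) = 16/42
E[X|Y=0] = (0*4 + 1*12)/16 = 12/16 = 3/4

3/4


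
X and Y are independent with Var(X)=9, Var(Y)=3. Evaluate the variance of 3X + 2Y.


Independence => Cov(X,Y)=0
Var(3X + 2Y) = 3^2*Var(X) + 2^2*Var(Y)
= 9*9 + 4*3 = 93

93


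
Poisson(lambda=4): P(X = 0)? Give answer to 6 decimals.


P(X=0) = e^(-4) * 4^0 / 0!
≈ 0.01831563889 * 1 / 1
≈ 0.018316

0.018316


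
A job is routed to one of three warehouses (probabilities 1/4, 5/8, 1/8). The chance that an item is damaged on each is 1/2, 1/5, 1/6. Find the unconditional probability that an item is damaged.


P(A) = P(A|B1)P(B1) + P(A|B2)P(B2) + P(A|B3)P(B3)
= 1/2*1/4 + 1/5*5/8 + 1/6*1/8
= 1/8 + 1/8 + 1/48 = 13/48

13/48


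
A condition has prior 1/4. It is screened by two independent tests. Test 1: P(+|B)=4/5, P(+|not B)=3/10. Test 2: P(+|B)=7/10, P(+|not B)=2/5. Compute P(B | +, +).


After test 1: P(+) = 4/5*1/4 + 3/10*3/4 = 17/40
P(B|+) = (1/5)/(17/40) = 8/17
After test 2 (use post1 as new prior): P(+) = 7/10*8/17 + 2/5*9/17 = 46/85
P(B|+,+) = (28/85)/(46/85) = 14/23

14/23


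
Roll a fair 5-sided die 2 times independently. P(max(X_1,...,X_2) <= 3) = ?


P(max <= 3) = P(all X_i <= 3) = (P(X_1 <= 3))^2
= (3/5)^2 = 9/25

9/25


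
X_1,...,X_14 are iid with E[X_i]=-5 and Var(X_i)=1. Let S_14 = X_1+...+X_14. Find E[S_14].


E[S_n] = n*E[X_1] = 14*-5 = -70

-70


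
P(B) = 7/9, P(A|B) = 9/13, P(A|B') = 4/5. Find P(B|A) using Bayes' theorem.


P(A) = P(A|B)P(B) + P(A|B')P(B') = 9/13*7/9 + 4/5*2/9 = 419/585
P(B|A) = P(A|B)P(B)/P(A) = (7/13)/(419/585) = 315/419

315/419
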